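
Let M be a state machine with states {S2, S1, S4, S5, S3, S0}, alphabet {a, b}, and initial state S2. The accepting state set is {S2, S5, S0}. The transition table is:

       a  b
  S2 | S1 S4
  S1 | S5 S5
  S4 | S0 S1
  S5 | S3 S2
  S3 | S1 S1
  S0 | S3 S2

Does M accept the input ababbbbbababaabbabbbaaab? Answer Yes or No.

Yes

S2 → S1 → S5 → S3 → S1 → S5 → S2 → S4 → S1 → S5 → S2 → S1 → S5 → S3 → S1 → S5 → S2 → S1 → S5 → S2 → S4 → S0 → S3 → S1 → S5
End state S5 is accepting.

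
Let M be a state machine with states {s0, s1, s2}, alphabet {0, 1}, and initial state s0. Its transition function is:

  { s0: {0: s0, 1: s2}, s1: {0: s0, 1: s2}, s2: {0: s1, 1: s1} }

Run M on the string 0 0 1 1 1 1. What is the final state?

s1

Trace: s0 -0-> s0 -0-> s0 -1-> s2 -1-> s1 -1-> s2 -1-> s1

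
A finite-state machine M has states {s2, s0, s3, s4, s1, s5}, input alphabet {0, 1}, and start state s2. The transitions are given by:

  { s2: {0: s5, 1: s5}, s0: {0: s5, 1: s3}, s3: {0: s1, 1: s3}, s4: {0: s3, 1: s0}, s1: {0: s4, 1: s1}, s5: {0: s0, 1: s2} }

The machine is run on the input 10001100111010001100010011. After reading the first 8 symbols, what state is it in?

Trace: s2 -1-> s5 -0-> s0 -0-> s5 -0-> s0 -1-> s3 -1-> s3 -0-> s1 -0-> s4
After 8 symbols: s4.

s4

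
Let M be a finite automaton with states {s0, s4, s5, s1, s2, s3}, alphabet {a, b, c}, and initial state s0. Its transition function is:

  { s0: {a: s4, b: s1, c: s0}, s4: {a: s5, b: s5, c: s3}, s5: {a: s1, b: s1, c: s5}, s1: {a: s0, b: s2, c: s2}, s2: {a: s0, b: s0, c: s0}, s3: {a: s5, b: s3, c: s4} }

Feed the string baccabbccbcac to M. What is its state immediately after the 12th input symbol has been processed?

s0 → s1 → s0 → s0 → s0 → s4 → s5 → s1 → s2 → s0 → s1 → s2 → s0
After 12 symbols: s0.

s0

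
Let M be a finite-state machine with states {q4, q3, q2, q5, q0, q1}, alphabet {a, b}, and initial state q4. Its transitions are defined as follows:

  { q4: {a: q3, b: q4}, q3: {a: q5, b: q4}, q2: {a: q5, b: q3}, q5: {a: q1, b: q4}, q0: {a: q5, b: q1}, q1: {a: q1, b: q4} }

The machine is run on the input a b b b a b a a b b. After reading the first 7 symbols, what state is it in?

q3

q4 → q3 → q4 → q4 → q4 → q3 → q4 → q3
After 7 symbols: q3.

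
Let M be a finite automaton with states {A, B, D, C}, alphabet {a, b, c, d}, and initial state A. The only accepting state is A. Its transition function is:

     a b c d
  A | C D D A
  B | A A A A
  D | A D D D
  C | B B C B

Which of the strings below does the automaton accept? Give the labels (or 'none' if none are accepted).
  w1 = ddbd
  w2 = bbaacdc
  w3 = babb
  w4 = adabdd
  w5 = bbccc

w2

w1: A → A → A → D → D  → end D, rejected
w2: A → D → D → A → C → C → B → A  → end A, accepted
w3: A → D → A → D → D  → end D, rejected
w4: A → C → B → A → D → D → D  → end D, rejected
w5: A → D → D → D → D → D  → end D, rejected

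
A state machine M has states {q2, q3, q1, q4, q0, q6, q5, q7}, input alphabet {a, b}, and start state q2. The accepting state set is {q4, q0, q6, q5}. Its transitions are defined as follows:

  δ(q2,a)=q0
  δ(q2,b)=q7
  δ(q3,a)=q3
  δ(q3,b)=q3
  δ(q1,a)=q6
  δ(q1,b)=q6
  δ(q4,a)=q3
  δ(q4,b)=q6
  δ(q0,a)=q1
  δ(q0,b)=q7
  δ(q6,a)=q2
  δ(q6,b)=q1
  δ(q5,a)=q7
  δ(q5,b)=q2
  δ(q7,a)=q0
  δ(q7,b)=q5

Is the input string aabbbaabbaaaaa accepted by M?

Trace: q2 -a-> q0 -a-> q1 -b-> q6 -b-> q1 -b-> q6 -a-> q2 -a-> q0 -b-> q7 -b-> q5 -a-> q7 -a-> q0 -a-> q1 -a-> q6 -a-> q2
End state q2 is not accepting.

No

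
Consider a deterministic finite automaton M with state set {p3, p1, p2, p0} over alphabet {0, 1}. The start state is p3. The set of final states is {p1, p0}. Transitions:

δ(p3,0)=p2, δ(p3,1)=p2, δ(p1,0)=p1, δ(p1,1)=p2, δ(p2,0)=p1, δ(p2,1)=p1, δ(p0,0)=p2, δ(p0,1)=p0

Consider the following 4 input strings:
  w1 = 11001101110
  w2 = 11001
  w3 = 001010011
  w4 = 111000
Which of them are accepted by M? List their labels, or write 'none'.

w1: Trace: p3 -1-> p2 -1-> p1 -0-> p1 -0-> p1 -1-> p2 -1-> p1 -0-> p1 -1-> p2 -1-> p1 -1-> p2 -0-> p1  → end p1, accepted
w2: Trace: p3 -1-> p2 -1-> p1 -0-> p1 -0-> p1 -1-> p2  → end p2, rejected
w3: Trace: p3 -0-> p2 -0-> p1 -1-> p2 -0-> p1 -1-> p2 -0-> p1 -0-> p1 -1-> p2 -1-> p1  → end p1, accepted
w4: Trace: p3 -1-> p2 -1-> p1 -1-> p2 -0-> p1 -0-> p1 -0-> p1  → end p1, accepted

w1, w3, w4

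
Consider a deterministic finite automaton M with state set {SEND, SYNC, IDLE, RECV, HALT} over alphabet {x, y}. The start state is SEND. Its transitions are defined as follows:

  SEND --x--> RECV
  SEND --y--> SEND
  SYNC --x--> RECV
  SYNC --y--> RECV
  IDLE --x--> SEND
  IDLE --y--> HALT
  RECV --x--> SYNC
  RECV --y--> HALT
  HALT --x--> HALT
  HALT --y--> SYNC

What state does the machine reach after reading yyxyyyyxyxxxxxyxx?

HALT

Trace: SEND -y-> SEND -y-> SEND -x-> RECV -y-> HALT -y-> SYNC -y-> RECV -y-> HALT -x-> HALT -y-> SYNC -x-> RECV -x-> SYNC -x-> RECV -x-> SYNC -x-> RECV -y-> HALT -x-> HALT -x-> HALT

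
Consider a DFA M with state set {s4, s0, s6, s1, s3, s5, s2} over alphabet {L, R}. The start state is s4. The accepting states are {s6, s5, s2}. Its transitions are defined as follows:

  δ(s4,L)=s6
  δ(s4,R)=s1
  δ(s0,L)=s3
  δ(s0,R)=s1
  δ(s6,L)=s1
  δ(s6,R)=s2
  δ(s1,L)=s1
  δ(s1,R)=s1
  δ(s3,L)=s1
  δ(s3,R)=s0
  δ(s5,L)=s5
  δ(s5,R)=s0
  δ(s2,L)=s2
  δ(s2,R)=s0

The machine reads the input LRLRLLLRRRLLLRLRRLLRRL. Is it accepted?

Trace: s4 -L-> s6 -R-> s2 -L-> s2 -R-> s0 -L-> s3 -L-> s1 -L-> s1 -R-> s1 -R-> s1 -R-> s1 -L-> s1 -L-> s1 -L-> s1 -R-> s1 -L-> s1 -R-> s1 -R-> s1 -L-> s1 -L-> s1 -R-> s1 -R-> s1 -L-> s1
End state s1 is not accepting.

No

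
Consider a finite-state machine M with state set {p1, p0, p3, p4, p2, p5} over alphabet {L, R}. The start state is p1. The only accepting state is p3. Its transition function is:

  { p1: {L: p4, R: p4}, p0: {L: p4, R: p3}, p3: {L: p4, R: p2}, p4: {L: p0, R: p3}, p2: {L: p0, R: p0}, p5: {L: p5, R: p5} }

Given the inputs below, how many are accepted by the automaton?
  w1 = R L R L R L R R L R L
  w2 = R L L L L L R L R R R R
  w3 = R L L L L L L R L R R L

1

w1:
  start at p1
  read 'R': p1 → p4
  read 'L': p4 → p0
  read 'R': p0 → p3
  read 'L': p3 → p4
  read 'R': p4 → p3
  read 'L': p3 → p4
  read 'R': p4 → p3
  read 'R': p3 → p2
  read 'L': p2 → p0
  read 'R': p0 → p3
  read 'L': p3 → p4
  end p4, rejected
w2:
  start at p1
  read 'R': p1 → p4
  read 'L': p4 → p0
  read 'L': p0 → p4
  read 'L': p4 → p0
  read 'L': p0 → p4
  read 'L': p4 → p0
  read 'R': p0 → p3
  read 'L': p3 → p4
  read 'R': p4 → p3
  read 'R': p3 → p2
  read 'R': p2 → p0
  read 'R': p0 → p3
  end p3, accepted
w3:
  start at p1
  read 'R': p1 → p4
  read 'L': p4 → p0
  read 'L': p0 → p4
  read 'L': p4 → p0
  read 'L': p0 → p4
  read 'L': p4 → p0
  read 'L': p0 → p4
  read 'R': p4 → p3
  read 'L': p3 → p4
  read 'R': p4 → p3
  read 'R': p3 → p2
  read 'L': p2 → p0
  end p0, rejected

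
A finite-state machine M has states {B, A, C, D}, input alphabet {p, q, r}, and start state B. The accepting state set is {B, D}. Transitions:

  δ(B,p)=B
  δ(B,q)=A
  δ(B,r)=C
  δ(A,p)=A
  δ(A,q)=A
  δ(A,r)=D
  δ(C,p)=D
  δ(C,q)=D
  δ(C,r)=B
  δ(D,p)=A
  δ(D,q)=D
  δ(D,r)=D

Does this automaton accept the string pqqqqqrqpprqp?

No

B → B → A → A → A → A → A → D → D → A → A → D → D → A
End state A is not accepting.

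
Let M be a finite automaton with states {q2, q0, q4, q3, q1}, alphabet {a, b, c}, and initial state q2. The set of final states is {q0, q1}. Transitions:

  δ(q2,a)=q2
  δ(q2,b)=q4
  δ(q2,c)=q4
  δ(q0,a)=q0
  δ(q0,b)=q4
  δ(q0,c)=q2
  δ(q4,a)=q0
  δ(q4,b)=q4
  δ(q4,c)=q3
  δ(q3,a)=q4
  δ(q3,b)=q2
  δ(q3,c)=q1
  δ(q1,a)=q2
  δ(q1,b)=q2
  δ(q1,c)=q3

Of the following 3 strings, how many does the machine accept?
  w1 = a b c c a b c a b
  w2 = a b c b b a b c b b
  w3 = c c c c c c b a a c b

w1:
  start at q2
  read 'a': q2 → q2
  read 'b': q2 → q4
  read 'c': q4 → q3
  read 'c': q3 → q1
  read 'a': q1 → q2
  read 'b': q2 → q4
  read 'c': q4 → q3
  read 'a': q3 → q4
  read 'b': q4 → q4
  end q4, rejected
w2:
  start at q2
  read 'a': q2 → q2
  read 'b': q2 → q4
  read 'c': q4 → q3
  read 'b': q3 → q2
  read 'b': q2 → q4
  read 'a': q4 → q0
  read 'b': q0 → q4
  read 'c': q4 → q3
  read 'b': q3 → q2
  read 'b': q2 → q4
  end q4, rejected
w3:
  start at q2
  read 'c': q2 → q4
  read 'c': q4 → q3
  read 'c': q3 → q1
  read 'c': q1 → q3
  read 'c': q3 → q1
  read 'c': q1 → q3
  read 'b': q3 → q2
  read 'a': q2 → q2
  read 'a': q2 → q2
  read 'c': q2 → q4
  read 'b': q4 → q4
  end q4, rejected

0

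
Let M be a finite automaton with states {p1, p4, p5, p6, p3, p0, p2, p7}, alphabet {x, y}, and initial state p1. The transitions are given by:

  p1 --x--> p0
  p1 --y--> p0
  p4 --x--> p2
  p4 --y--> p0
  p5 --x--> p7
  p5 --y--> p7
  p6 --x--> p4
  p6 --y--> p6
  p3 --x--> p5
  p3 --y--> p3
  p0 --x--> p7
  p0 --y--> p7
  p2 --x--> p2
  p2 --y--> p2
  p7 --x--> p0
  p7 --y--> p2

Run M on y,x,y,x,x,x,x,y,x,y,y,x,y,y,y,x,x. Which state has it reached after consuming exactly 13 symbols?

p2

start at p1
read 'y': p1 → p0
read 'x': p0 → p7
read 'y': p7 → p2
read 'x': p2 → p2
read 'x': p2 → p2
read 'x': p2 → p2
read 'x': p2 → p2
read 'y': p2 → p2
read 'x': p2 → p2
read 'y': p2 → p2
read 'y': p2 → p2
read 'x': p2 → p2
read 'y': p2 → p2
After 13 symbols: p2.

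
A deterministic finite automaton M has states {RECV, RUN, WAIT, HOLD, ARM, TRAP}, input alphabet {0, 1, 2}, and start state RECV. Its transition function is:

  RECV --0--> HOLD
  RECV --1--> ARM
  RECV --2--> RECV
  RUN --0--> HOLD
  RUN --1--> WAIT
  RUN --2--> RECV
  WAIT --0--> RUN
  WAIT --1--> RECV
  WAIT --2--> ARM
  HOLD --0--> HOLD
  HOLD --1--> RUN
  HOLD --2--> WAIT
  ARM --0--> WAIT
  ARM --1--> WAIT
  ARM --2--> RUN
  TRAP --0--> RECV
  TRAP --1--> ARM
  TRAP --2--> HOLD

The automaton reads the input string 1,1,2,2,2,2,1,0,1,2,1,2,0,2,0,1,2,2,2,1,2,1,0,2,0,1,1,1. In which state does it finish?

RECV

RECV → ARM → WAIT → ARM → RUN → RECV → RECV → ARM → WAIT → RECV → RECV → ARM → RUN → HOLD → WAIT → RUN → WAIT → ARM → RUN → RECV → ARM → RUN → WAIT → RUN → RECV → HOLD → RUN → WAIT → RECV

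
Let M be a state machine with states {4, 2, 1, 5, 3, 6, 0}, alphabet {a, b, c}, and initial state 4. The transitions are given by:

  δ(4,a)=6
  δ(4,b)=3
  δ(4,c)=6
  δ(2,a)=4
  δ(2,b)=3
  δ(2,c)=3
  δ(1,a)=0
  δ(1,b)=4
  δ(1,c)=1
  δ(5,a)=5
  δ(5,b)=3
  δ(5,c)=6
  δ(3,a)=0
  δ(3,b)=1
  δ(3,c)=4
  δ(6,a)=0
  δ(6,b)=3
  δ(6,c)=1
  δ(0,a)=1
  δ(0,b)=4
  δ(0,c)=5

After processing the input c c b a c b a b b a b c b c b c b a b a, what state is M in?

start at 4
read 'c': 4 → 6
read 'c': 6 → 1
read 'b': 1 → 4
read 'a': 4 → 6
read 'c': 6 → 1
read 'b': 1 → 4
read 'a': 4 → 6
read 'b': 6 → 3
read 'b': 3 → 1
read 'a': 1 → 0
read 'b': 0 → 4
read 'c': 4 → 6
read 'b': 6 → 3
read 'c': 3 → 4
read 'b': 4 → 3
read 'c': 3 → 4
read 'b': 4 → 3
read 'a': 3 → 0
read 'b': 0 → 4
read 'a': 4 → 6

6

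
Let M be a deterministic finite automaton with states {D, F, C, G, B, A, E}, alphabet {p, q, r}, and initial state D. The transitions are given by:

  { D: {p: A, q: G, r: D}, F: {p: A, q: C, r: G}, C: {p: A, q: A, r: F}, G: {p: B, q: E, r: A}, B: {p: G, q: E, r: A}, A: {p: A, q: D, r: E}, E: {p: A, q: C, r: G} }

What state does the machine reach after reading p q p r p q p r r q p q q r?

A

Trace: D -p-> A -q-> D -p-> A -r-> E -p-> A -q-> D -p-> A -r-> E -r-> G -q-> E -p-> A -q-> D -q-> G -r-> A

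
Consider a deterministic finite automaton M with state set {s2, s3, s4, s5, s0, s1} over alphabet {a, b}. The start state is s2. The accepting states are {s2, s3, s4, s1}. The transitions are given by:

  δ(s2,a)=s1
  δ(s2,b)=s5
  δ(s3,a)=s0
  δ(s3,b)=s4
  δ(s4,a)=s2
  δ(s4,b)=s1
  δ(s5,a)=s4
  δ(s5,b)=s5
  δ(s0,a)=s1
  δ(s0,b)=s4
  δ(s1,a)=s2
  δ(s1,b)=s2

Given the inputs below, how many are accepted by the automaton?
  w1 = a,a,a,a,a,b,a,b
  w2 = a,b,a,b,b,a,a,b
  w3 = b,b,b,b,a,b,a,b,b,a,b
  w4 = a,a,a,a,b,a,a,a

3

w1:
  start at s2
  read 'a': s2 → s1
  read 'a': s1 → s2
  read 'a': s2 → s1
  read 'a': s1 → s2
  read 'a': s2 → s1
  read 'b': s1 → s2
  read 'a': s2 → s1
  read 'b': s1 → s2
  end s2, accepted
w2:
  start at s2
  read 'a': s2 → s1
  read 'b': s1 → s2
  read 'a': s2 → s1
  read 'b': s1 → s2
  read 'b': s2 → s5
  read 'a': s5 → s4
  read 'a': s4 → s2
  read 'b': s2 → s5
  end s5, rejected
w3:
  start at s2
  read 'b': s2 → s5
  read 'b': s5 → s5
  read 'b': s5 → s5
  read 'b': s5 → s5
  read 'a': s5 → s4
  read 'b': s4 → s1
  read 'a': s1 → s2
  read 'b': s2 → s5
  read 'b': s5 → s5
  read 'a': s5 → s4
  read 'b': s4 → s1
  end s1, accepted
w4:
  start at s2
  read 'a': s2 → s1
  read 'a': s1 → s2
  read 'a': s2 → s1
  read 'a': s1 → s2
  read 'b': s2 → s5
  read 'a': s5 → s4
  read 'a': s4 → s2
  read 'a': s2 → s1
  end s1, accepted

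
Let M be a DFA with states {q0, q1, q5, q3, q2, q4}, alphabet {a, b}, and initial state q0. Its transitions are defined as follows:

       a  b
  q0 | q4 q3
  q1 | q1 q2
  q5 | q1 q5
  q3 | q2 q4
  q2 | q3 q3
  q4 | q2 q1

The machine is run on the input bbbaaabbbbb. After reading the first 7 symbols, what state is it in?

q2

q0 → q3 → q4 → q1 → q1 → q1 → q1 → q2
After 7 symbols: q2.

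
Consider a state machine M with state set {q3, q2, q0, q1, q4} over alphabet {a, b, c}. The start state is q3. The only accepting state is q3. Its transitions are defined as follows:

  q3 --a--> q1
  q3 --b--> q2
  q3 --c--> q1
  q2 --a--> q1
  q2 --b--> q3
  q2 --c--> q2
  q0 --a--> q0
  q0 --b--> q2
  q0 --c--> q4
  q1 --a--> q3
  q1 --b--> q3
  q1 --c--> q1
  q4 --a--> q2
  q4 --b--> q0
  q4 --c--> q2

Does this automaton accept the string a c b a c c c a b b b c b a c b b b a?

No

Trace: q3 -a-> q1 -c-> q1 -b-> q3 -a-> q1 -c-> q1 -c-> q1 -c-> q1 -a-> q3 -b-> q2 -b-> q3 -b-> q2 -c-> q2 -b-> q3 -a-> q1 -c-> q1 -b-> q3 -b-> q2 -b-> q3 -a-> q1
End state q1 is not accepting.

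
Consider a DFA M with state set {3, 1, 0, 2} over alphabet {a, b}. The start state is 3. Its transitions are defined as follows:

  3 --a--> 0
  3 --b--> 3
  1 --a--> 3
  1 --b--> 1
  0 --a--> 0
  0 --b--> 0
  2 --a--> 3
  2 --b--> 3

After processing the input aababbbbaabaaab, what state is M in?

0

Trace: 3 -a-> 0 -a-> 0 -b-> 0 -a-> 0 -b-> 0 -b-> 0 -b-> 0 -b-> 0 -a-> 0 -a-> 0 -b-> 0 -a-> 0 -a-> 0 -a-> 0 -b-> 0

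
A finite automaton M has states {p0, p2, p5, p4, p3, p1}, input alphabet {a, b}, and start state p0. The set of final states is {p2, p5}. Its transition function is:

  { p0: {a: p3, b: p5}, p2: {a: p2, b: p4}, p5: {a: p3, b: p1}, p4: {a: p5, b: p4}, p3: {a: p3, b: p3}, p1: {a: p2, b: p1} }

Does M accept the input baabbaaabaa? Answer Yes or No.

No

Trace: p0 -b-> p5 -a-> p3 -a-> p3 -b-> p3 -b-> p3 -a-> p3 -a-> p3 -a-> p3 -b-> p3 -a-> p3 -a-> p3
End state p3 is not accepting.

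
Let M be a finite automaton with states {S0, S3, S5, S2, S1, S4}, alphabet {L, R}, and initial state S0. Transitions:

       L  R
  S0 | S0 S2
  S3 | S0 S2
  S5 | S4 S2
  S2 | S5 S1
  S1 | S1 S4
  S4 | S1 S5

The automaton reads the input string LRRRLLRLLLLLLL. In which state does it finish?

Trace: S0 -L-> S0 -R-> S2 -R-> S1 -R-> S4 -L-> S1 -L-> S1 -R-> S4 -L-> S1 -L-> S1 -L-> S1 -L-> S1 -L-> S1 -L-> S1 -L-> S1

S1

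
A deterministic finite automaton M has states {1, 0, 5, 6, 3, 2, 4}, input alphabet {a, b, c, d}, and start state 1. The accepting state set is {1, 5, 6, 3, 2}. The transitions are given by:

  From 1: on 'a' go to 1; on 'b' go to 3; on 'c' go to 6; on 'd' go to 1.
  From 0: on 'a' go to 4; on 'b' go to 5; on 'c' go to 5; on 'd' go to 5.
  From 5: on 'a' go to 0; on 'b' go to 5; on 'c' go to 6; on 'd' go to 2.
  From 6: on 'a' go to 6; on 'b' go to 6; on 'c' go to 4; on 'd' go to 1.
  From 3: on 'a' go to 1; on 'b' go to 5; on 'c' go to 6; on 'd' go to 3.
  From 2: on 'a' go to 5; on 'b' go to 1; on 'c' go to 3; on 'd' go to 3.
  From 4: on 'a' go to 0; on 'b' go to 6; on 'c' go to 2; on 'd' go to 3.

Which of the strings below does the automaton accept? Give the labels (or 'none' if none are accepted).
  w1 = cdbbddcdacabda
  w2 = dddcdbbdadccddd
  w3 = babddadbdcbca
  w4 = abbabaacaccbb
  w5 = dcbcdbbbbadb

w1:
  start at 1
  read 'c': 1 → 6
  read 'd': 6 → 1
  read 'b': 1 → 3
  read 'b': 3 → 5
  read 'd': 5 → 2
  read 'd': 2 → 3
  read 'c': 3 → 6
  read 'd': 6 → 1
  read 'a': 1 → 1
  read 'c': 1 → 6
  read 'a': 6 → 6
  read 'b': 6 → 6
  read 'd': 6 → 1
  read 'a': 1 → 1
  end 1, accepted
w2:
  start at 1
  read 'd': 1 → 1
  read 'd': 1 → 1
  read 'd': 1 → 1
  read 'c': 1 → 6
  read 'd': 6 → 1
  read 'b': 1 → 3
  read 'b': 3 → 5
  read 'd': 5 → 2
  read 'a': 2 → 5
  read 'd': 5 → 2
  read 'c': 2 → 3
  read 'c': 3 → 6
  read 'd': 6 → 1
  read 'd': 1 → 1
  read 'd': 1 → 1
  end 1, accepted
w3:
  start at 1
  read 'b': 1 → 3
  read 'a': 3 → 1
  read 'b': 1 → 3
  read 'd': 3 → 3
  read 'd': 3 → 3
  read 'a': 3 → 1
  read 'd': 1 → 1
  read 'b': 1 → 3
  read 'd': 3 → 3
  read 'c': 3 → 6
  read 'b': 6 → 6
  read 'c': 6 → 4
  read 'a': 4 → 0
  end 0, rejected
w4:
  start at 1
  read 'a': 1 → 1
  read 'b': 1 → 3
  read 'b': 3 → 5
  read 'a': 5 → 0
  read 'b': 0 → 5
  read 'a': 5 → 0
  read 'a': 0 → 4
  read 'c': 4 → 2
  read 'a': 2 → 5
  read 'c': 5 → 6
  read 'c': 6 → 4
  read 'b': 4 → 6
  read 'b': 6 → 6
  end 6, accepted
w5:
  start at 1
  read 'd': 1 → 1
  read 'c': 1 → 6
  read 'b': 6 → 6
  read 'c': 6 → 4
  read 'd': 4 → 3
  read 'b': 3 → 5
  read 'b': 5 → 5
  read 'b': 5 → 5
  read 'b': 5 → 5
  read 'a': 5 → 0
  read 'd': 0 → 5
  read 'b': 5 → 5
  end 5, accepted

w1, w2, w4, w5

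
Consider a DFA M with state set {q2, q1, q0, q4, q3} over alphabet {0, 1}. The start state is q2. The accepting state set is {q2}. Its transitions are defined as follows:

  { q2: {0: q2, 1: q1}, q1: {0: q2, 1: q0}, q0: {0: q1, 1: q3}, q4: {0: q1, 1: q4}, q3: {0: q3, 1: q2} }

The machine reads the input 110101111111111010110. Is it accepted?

q2 → q1 → q0 → q1 → q0 → q1 → q0 → q3 → q2 → q1 → q0 → q3 → q2 → q1 → q0 → q3 → q3 → q2 → q2 → q1 → q0 → q1
End state q1 is not accepting.

No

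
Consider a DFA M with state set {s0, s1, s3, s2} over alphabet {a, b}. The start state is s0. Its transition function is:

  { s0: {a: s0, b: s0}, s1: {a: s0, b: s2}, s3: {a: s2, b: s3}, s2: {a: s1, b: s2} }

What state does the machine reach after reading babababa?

start at s0
read 'b': s0 → s0
read 'a': s0 → s0
read 'b': s0 → s0
read 'a': s0 → s0
read 'b': s0 → s0
read 'a': s0 → s0
read 'b': s0 → s0
read 'a': s0 → s0

s0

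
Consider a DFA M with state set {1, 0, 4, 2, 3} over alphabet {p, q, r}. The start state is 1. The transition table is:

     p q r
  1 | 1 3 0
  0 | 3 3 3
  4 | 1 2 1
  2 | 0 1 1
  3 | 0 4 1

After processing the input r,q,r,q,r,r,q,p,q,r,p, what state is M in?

Trace: 1 -r-> 0 -q-> 3 -r-> 1 -q-> 3 -r-> 1 -r-> 0 -q-> 3 -p-> 0 -q-> 3 -r-> 1 -p-> 1

1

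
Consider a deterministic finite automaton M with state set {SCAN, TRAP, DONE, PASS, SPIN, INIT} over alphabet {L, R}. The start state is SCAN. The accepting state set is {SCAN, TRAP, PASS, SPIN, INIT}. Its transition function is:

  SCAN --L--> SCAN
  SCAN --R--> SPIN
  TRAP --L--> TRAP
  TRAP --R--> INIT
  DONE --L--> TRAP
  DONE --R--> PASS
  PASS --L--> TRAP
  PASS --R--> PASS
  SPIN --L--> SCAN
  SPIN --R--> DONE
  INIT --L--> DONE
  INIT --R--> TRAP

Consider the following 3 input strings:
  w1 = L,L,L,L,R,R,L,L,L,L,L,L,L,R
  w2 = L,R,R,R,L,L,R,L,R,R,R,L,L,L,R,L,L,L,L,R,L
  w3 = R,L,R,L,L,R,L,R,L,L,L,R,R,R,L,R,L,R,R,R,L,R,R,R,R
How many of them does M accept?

2

w1:
  start at SCAN
  read 'L': SCAN → SCAN
  read 'L': SCAN → SCAN
  read 'L': SCAN → SCAN
  read 'L': SCAN → SCAN
  read 'R': SCAN → SPIN
  read 'R': SPIN → DONE
  read 'L': DONE → TRAP
  read 'L': TRAP → TRAP
  read 'L': TRAP → TRAP
  read 'L': TRAP → TRAP
  read 'L': TRAP → TRAP
  read 'L': TRAP → TRAP
  read 'L': TRAP → TRAP
  read 'R': TRAP → INIT
  end INIT, accepted
w2:
  start at SCAN
  read 'L': SCAN → SCAN
  read 'R': SCAN → SPIN
  read 'R': SPIN → DONE
  read 'R': DONE → PASS
  read 'L': PASS → TRAP
  read 'L': TRAP → TRAP
  read 'R': TRAP → INIT
  read 'L': INIT → DONE
  read 'R': DONE → PASS
  read 'R': PASS → PASS
  read 'R': PASS → PASS
  read 'L': PASS → TRAP
  read 'L': TRAP → TRAP
  read 'L': TRAP → TRAP
  read 'R': TRAP → INIT
  read 'L': INIT → DONE
  read 'L': DONE → TRAP
  read 'L': TRAP → TRAP
  read 'L': TRAP → TRAP
  read 'R': TRAP → INIT
  read 'L': INIT → DONE
  end DONE, rejected
w3:
  start at SCAN
  read 'R': SCAN → SPIN
  read 'L': SPIN → SCAN
  read 'R': SCAN → SPIN
  read 'L': SPIN → SCAN
  read 'L': SCAN → SCAN
  read 'R': SCAN → SPIN
  read 'L': SPIN → SCAN
  read 'R': SCAN → SPIN
  read 'L': SPIN → SCAN
  read 'L': SCAN → SCAN
  read 'L': SCAN → SCAN
  read 'R': SCAN → SPIN
  read 'R': SPIN → DONE
  read 'R': DONE → PASS
  read 'L': PASS → TRAP
  read 'R': TRAP → INIT
  read 'L': INIT → DONE
  read 'R': DONE → PASS
  read 'R': PASS → PASS
  read 'R': PASS → PASS
  read 'L': PASS → TRAP
  read 'R': TRAP → INIT
  read 'R': INIT → TRAP
  read 'R': TRAP → INIT
  read 'R': INIT → TRAP
  end TRAP, accepted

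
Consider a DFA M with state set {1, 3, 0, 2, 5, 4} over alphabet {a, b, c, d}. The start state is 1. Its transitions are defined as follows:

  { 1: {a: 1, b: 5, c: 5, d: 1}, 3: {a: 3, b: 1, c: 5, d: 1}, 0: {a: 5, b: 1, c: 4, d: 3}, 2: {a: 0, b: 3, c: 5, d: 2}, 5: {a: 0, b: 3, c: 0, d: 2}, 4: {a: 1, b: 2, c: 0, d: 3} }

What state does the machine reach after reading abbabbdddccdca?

start at 1
read 'a': 1 → 1
read 'b': 1 → 5
read 'b': 5 → 3
read 'a': 3 → 3
read 'b': 3 → 1
read 'b': 1 → 5
read 'd': 5 → 2
read 'd': 2 → 2
read 'd': 2 → 2
read 'c': 2 → 5
read 'c': 5 → 0
read 'd': 0 → 3
read 'c': 3 → 5
read 'a': 5 → 0

0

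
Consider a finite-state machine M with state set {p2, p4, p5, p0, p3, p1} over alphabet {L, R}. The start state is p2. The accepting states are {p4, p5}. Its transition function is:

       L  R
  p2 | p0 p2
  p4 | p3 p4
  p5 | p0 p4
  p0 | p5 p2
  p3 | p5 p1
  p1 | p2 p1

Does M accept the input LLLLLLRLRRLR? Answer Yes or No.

No

p2 → p0 → p5 → p0 → p5 → p0 → p5 → p4 → p3 → p1 → p1 → p2 → p2
End state p2 is not accepting.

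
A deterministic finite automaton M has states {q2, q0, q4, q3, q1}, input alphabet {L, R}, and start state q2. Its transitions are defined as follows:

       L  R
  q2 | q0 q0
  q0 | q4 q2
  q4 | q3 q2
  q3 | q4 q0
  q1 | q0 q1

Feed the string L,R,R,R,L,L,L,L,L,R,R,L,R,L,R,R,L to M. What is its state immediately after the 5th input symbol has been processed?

q2 → q0 → q2 → q0 → q2 → q0
After 5 symbols: q0.

q0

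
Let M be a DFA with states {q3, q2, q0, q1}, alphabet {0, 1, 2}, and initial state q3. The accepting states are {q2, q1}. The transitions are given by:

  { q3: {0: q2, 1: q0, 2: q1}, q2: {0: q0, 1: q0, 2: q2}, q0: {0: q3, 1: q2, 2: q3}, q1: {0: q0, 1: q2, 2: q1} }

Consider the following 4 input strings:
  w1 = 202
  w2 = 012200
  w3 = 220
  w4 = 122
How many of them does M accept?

w1:
  start at q3
  read '2': q3 → q1
  read '0': q1 → q0
  read '2': q0 → q3
  end q3, rejected
w2:
  start at q3
  read '0': q3 → q2
  read '1': q2 → q0
  read '2': q0 → q3
  read '2': q3 → q1
  read '0': q1 → q0
  read '0': q0 → q3
  end q3, rejected
w3:
  start at q3
  read '2': q3 → q1
  read '2': q1 → q1
  read '0': q1 → q0
  end q0, rejected
w4:
  start at q3
  read '1': q3 → q0
  read '2': q0 → q3
  read '2': q3 → q1
  end q1, accepted

1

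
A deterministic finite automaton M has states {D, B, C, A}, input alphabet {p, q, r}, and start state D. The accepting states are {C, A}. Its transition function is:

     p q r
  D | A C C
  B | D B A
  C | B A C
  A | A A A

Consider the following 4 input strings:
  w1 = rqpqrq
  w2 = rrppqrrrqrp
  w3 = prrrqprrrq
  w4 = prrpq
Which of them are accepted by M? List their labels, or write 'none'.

w1, w2, w3, w4

w1: D → C → A → A → A → A → A  → end A, accepted
w2: D → C → C → B → D → C → C → C → C → A → A → A  → end A, accepted
w3: D → A → A → A → A → A → A → A → A → A → A  → end A, accepted
w4: D → A → A → A → A → A  → end A, accepted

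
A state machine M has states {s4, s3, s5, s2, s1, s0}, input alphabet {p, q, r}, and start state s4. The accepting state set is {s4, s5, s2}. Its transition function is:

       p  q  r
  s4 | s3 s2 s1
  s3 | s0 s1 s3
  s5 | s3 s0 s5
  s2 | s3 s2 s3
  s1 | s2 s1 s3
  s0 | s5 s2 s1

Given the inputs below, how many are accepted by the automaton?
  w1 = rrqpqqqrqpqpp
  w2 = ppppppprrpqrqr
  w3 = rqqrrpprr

w1:
  start at s4
  read 'r': s4 → s1
  read 'r': s1 → s3
  read 'q': s3 → s1
  read 'p': s1 → s2
  read 'q': s2 → s2
  read 'q': s2 → s2
  read 'q': s2 → s2
  read 'r': s2 → s3
  read 'q': s3 → s1
  read 'p': s1 → s2
  read 'q': s2 → s2
  read 'p': s2 → s3
  read 'p': s3 → s0
  end s0, rejected
w2:
  start at s4
  read 'p': s4 → s3
  read 'p': s3 → s0
  read 'p': s0 → s5
  read 'p': s5 → s3
  read 'p': s3 → s0
  read 'p': s0 → s5
  read 'p': s5 → s3
  read 'r': s3 → s3
  read 'r': s3 → s3
  read 'p': s3 → s0
  read 'q': s0 → s2
  read 'r': s2 → s3
  read 'q': s3 → s1
  read 'r': s1 → s3
  end s3, rejected
w3:
  start at s4
  read 'r': s4 → s1
  read 'q': s1 → s1
  read 'q': s1 → s1
  read 'r': s1 → s3
  read 'r': s3 → s3
  read 'p': s3 → s0
  read 'p': s0 → s5
  read 'r': s5 → s5
  read 'r': s5 → s5
  end s5, accepted

1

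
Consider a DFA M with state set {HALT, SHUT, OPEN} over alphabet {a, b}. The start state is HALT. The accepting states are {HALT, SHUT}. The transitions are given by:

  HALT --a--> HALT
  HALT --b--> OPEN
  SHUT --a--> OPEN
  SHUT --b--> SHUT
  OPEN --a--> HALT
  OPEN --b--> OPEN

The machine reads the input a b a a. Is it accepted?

Yes

Trace: HALT -a-> HALT -b-> OPEN -a-> HALT -a-> HALT
End state HALT is accepting.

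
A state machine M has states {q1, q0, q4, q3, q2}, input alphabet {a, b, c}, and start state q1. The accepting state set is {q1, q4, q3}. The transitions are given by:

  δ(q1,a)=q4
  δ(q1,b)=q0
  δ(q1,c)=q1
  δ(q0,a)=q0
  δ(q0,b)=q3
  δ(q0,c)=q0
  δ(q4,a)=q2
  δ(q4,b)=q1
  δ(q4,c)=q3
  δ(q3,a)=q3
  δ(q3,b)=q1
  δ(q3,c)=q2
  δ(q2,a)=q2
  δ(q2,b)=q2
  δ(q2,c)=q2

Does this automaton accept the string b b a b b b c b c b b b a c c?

No

q1 → q0 → q3 → q3 → q1 → q0 → q3 → q2 → q2 → q2 → q2 → q2 → q2 → q2 → q2 → q2
End state q2 is not accepting.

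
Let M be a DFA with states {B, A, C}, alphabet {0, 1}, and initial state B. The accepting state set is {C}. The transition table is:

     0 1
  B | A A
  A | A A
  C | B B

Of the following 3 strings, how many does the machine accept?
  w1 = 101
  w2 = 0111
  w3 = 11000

0

w1: Trace: B -1-> A -0-> A -1-> A  → end A, rejected
w2: Trace: B -0-> A -1-> A -1-> A -1-> A  → end A, rejected
w3: Trace: B -1-> A -1-> A -0-> A -0-> A -0-> A  → end A, rejected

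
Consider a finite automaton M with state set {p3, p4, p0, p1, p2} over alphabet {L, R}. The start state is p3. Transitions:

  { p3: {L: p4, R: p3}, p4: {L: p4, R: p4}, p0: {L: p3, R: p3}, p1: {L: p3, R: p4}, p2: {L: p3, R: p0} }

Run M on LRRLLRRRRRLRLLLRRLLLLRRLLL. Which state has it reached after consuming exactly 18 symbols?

p4

start at p3
read 'L': p3 → p4
read 'R': p4 → p4
read 'R': p4 → p4
read 'L': p4 → p4
read 'L': p4 → p4
read 'R': p4 → p4
read 'R': p4 → p4
read 'R': p4 → p4
read 'R': p4 → p4
read 'R': p4 → p4
read 'L': p4 → p4
read 'R': p4 → p4
read 'L': p4 → p4
read 'L': p4 → p4
read 'L': p4 → p4
read 'R': p4 → p4
read 'R': p4 → p4
read 'L': p4 → p4
After 18 symbols: p4.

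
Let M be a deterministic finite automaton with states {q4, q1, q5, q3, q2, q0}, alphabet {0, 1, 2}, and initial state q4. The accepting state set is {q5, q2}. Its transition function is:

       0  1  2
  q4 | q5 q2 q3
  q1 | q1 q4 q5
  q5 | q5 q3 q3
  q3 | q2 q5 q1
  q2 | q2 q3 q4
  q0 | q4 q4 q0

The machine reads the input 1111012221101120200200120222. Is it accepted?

No

start at q4
read '1': q4 → q2
read '1': q2 → q3
read '1': q3 → q5
read '1': q5 → q3
read '0': q3 → q2
read '1': q2 → q3
read '2': q3 → q1
read '2': q1 → q5
read '2': q5 → q3
read '1': q3 → q5
read '1': q5 → q3
read '0': q3 → q2
read '1': q2 → q3
read '1': q3 → q5
read '2': q5 → q3
read '0': q3 → q2
read '2': q2 → q4
read '0': q4 → q5
read '0': q5 → q5
read '2': q5 → q3
read '0': q3 → q2
read '0': q2 → q2
read '1': q2 → q3
read '2': q3 → q1
read '0': q1 → q1
read '2': q1 → q5
read '2': q5 → q3
read '2': q3 → q1
End state q1 is not accepting.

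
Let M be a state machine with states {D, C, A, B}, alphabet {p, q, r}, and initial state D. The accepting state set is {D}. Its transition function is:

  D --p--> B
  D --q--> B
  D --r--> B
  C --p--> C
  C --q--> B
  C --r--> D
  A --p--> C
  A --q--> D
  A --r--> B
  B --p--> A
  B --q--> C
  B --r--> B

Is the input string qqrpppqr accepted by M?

Trace: D -q-> B -q-> C -r-> D -p-> B -p-> A -p-> C -q-> B -r-> B
End state B is not accepting.

No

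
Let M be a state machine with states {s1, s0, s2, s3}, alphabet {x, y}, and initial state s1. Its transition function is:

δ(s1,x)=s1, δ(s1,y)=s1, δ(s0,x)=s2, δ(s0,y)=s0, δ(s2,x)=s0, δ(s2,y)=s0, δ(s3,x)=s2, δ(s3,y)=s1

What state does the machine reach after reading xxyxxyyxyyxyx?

Trace: s1 -x-> s1 -x-> s1 -y-> s1 -x-> s1 -x-> s1 -y-> s1 -y-> s1 -x-> s1 -y-> s1 -y-> s1 -x-> s1 -y-> s1 -x-> s1

s1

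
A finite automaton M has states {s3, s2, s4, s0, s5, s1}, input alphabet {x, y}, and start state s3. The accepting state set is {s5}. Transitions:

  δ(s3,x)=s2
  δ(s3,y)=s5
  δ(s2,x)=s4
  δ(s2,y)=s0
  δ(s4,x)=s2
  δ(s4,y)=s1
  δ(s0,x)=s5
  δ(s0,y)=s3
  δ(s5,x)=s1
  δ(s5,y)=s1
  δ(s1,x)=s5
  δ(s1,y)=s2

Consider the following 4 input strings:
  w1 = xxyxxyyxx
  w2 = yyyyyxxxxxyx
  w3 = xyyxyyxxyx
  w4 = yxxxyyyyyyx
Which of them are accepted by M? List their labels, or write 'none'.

w1:
  start at s3
  read 'x': s3 → s2
  read 'x': s2 → s4
  read 'y': s4 → s1
  read 'x': s1 → s5
  read 'x': s5 → s1
  read 'y': s1 → s2
  read 'y': s2 → s0
  read 'x': s0 → s5
  read 'x': s5 → s1
  end s1, rejected
w2:
  start at s3
  read 'y': s3 → s5
  read 'y': s5 → s1
  read 'y': s1 → s2
  read 'y': s2 → s0
  read 'y': s0 → s3
  read 'x': s3 → s2
  read 'x': s2 → s4
  read 'x': s4 → s2
  read 'x': s2 → s4
  read 'x': s4 → s2
  read 'y': s2 → s0
  read 'x': s0 → s5
  end s5, accepted
w3:
  start at s3
  read 'x': s3 → s2
  read 'y': s2 → s0
  read 'y': s0 → s3
  read 'x': s3 → s2
  read 'y': s2 → s0
  read 'y': s0 → s3
  read 'x': s3 → s2
  read 'x': s2 → s4
  read 'y': s4 → s1
  read 'x': s1 → s5
  end s5, accepted
w4:
  start at s3
  read 'y': s3 → s5
  read 'x': s5 → s1
  read 'x': s1 → s5
  read 'x': s5 → s1
  read 'y': s1 → s2
  read 'y': s2 → s0
  read 'y': s0 → s3
  read 'y': s3 → s5
  read 'y': s5 → s1
  read 'y': s1 → s2
  read 'x': s2 → s4
  end s4, rejected

w2, w3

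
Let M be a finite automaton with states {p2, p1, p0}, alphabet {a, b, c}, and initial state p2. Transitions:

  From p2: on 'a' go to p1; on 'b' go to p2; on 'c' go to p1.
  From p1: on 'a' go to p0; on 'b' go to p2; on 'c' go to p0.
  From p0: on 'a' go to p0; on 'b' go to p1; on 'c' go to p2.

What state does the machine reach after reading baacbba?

p1

Trace: p2 -b-> p2 -a-> p1 -a-> p0 -c-> p2 -b-> p2 -b-> p2 -a-> p1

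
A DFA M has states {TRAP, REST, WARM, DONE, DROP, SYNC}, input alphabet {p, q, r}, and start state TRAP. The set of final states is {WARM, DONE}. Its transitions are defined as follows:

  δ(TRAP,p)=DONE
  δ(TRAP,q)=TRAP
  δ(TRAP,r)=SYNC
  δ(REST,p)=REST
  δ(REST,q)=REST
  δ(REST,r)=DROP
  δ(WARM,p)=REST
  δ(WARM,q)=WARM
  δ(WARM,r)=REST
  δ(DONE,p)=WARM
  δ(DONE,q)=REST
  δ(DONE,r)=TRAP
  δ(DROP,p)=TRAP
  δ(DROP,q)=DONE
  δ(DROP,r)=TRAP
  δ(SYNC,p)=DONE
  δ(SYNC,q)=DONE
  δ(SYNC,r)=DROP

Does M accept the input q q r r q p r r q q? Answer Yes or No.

No

Trace: TRAP -q-> TRAP -q-> TRAP -r-> SYNC -r-> DROP -q-> DONE -p-> WARM -r-> REST -r-> DROP -q-> DONE -q-> REST
End state REST is not accepting.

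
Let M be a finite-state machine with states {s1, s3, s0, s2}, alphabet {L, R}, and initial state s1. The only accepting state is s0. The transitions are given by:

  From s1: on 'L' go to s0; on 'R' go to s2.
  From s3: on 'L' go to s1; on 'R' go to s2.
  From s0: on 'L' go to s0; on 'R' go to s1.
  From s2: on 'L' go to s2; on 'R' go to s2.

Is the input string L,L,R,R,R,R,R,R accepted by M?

No

Trace: s1 -L-> s0 -L-> s0 -R-> s1 -R-> s2 -R-> s2 -R-> s2 -R-> s2 -R-> s2
End state s2 is not accepting.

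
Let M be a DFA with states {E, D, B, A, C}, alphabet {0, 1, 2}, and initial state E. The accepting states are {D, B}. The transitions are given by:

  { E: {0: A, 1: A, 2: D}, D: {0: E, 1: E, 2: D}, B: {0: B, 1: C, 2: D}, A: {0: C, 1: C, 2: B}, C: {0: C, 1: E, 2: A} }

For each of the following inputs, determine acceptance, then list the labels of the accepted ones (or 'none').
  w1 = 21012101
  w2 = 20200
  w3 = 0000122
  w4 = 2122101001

w3

w1:
  start at E
  read '2': E → D
  read '1': D → E
  read '0': E → A
  read '1': A → C
  read '2': C → A
  read '1': A → C
  read '0': C → C
  read '1': C → E
  end E, rejected
w2:
  start at E
  read '2': E → D
  read '0': D → E
  read '2': E → D
  read '0': D → E
  read '0': E → A
  end A, rejected
w3:
  start at E
  read '0': E → A
  read '0': A → C
  read '0': C → C
  read '0': C → C
  read '1': C → E
  read '2': E → D
  read '2': D → D
  end D, accepted
w4:
  start at E
  read '2': E → D
  read '1': D → E
  read '2': E → D
  read '2': D → D
  read '1': D → E
  read '0': E → A
  read '1': A → C
  read '0': C → C
  read '0': C → C
  read '1': C → E
  end E, rejected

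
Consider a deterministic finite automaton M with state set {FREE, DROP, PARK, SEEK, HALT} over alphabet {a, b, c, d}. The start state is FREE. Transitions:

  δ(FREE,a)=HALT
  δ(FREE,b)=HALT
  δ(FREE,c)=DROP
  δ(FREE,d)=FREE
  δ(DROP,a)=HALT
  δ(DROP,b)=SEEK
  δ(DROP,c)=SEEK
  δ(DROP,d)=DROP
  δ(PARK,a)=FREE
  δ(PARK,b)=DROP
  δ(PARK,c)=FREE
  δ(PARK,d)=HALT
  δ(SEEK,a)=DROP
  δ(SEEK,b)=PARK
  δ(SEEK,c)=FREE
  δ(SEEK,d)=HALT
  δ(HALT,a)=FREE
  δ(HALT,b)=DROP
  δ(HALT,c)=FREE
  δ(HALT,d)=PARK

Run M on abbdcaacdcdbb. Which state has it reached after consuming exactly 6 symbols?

Trace: FREE -a-> HALT -b-> DROP -b-> SEEK -d-> HALT -c-> FREE -a-> HALT
After 6 symbols: HALT.

HALT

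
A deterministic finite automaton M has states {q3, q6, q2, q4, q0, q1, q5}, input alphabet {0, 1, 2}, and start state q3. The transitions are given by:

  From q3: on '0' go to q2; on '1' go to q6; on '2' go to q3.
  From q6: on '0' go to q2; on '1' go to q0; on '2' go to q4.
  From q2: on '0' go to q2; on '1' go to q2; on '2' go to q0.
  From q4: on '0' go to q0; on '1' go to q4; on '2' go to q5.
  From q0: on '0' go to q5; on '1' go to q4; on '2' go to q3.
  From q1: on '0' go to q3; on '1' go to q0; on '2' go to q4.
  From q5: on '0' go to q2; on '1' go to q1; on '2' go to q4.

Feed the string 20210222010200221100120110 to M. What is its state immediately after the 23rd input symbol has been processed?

start at q3
read '2': q3 → q3
read '0': q3 → q2
read '2': q2 → q0
read '1': q0 → q4
read '0': q4 → q0
read '2': q0 → q3
read '2': q3 → q3
read '2': q3 → q3
read '0': q3 → q2
read '1': q2 → q2
read '0': q2 → q2
read '2': q2 → q0
read '0': q0 → q5
read '0': q5 → q2
read '2': q2 → q0
read '2': q0 → q3
read '1': q3 → q6
read '1': q6 → q0
read '0': q0 → q5
read '0': q5 → q2
read '1': q2 → q2
read '2': q2 → q0
read '0': q0 → q5
After 23 symbols: q5.

q5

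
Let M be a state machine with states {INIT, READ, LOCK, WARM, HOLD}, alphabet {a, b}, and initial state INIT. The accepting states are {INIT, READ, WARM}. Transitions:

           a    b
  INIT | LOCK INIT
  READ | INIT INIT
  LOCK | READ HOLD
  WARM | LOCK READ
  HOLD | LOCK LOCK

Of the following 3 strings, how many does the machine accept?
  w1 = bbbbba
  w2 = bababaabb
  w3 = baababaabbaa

2

w1: INIT → INIT → INIT → INIT → INIT → INIT → LOCK  → end LOCK, rejected
w2: INIT → INIT → LOCK → HOLD → LOCK → HOLD → LOCK → READ → INIT → INIT  → end INIT, accepted
w3: INIT → INIT → LOCK → READ → INIT → LOCK → HOLD → LOCK → READ → INIT → INIT → LOCK → READ  → end READ, accepted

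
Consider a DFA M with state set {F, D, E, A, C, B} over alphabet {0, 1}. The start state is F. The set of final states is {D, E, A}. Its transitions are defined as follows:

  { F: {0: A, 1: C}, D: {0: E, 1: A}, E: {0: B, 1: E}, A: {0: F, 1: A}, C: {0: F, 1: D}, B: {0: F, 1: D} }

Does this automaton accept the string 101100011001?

Yes

Trace: F -1-> C -0-> F -1-> C -1-> D -0-> E -0-> B -0-> F -1-> C -1-> D -0-> E -0-> B -1-> D
End state D is accepting.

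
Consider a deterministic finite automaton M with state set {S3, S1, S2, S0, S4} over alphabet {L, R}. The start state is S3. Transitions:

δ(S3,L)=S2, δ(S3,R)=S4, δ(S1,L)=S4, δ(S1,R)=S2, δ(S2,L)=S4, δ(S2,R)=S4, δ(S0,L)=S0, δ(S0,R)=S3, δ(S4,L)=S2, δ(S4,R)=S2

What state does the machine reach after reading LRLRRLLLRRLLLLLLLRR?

Trace: S3 -L-> S2 -R-> S4 -L-> S2 -R-> S4 -R-> S2 -L-> S4 -L-> S2 -L-> S4 -R-> S2 -R-> S4 -L-> S2 -L-> S4 -L-> S2 -L-> S4 -L-> S2 -L-> S4 -L-> S2 -R-> S4 -R-> S2

S2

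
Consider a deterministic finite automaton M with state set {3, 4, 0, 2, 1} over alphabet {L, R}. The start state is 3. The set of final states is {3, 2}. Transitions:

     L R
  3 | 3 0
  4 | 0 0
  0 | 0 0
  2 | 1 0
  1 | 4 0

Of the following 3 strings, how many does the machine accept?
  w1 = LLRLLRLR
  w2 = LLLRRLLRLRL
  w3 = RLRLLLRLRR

w1: Trace: 3 -L-> 3 -L-> 3 -R-> 0 -L-> 0 -L-> 0 -R-> 0 -L-> 0 -R-> 0  → end 0, rejected
w2: Trace: 3 -L-> 3 -L-> 3 -L-> 3 -R-> 0 -R-> 0 -L-> 0 -L-> 0 -R-> 0 -L-> 0 -R-> 0 -L-> 0  → end 0, rejected
w3: Trace: 3 -R-> 0 -L-> 0 -R-> 0 -L-> 0 -L-> 0 -L-> 0 -R-> 0 -L-> 0 -R-> 0 -R-> 0  → end 0, rejected

0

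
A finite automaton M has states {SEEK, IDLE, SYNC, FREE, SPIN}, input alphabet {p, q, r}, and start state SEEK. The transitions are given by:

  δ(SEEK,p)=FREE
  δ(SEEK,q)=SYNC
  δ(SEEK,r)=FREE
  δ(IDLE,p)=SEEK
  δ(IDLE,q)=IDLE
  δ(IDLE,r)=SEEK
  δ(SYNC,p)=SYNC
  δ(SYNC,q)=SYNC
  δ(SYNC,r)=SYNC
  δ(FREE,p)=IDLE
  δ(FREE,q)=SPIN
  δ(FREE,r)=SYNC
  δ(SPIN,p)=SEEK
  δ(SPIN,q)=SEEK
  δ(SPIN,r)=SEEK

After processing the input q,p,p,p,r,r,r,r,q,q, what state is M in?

SYNC

start at SEEK
read 'q': SEEK → SYNC
read 'p': SYNC → SYNC
read 'p': SYNC → SYNC
read 'p': SYNC → SYNC
read 'r': SYNC → SYNC
read 'r': SYNC → SYNC
read 'r': SYNC → SYNC
read 'r': SYNC → SYNC
read 'q': SYNC → SYNC
read 'q': SYNC → SYNC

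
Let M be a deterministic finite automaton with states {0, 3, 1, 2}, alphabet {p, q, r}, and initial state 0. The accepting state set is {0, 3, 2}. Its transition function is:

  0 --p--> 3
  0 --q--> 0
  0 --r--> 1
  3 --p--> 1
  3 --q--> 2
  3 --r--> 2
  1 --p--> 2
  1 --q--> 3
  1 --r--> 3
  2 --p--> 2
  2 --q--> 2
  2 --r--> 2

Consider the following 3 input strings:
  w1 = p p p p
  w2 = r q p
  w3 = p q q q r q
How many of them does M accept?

2

w1: Trace: 0 -p-> 3 -p-> 1 -p-> 2 -p-> 2  → end 2, accepted
w2: Trace: 0 -r-> 1 -q-> 3 -p-> 1  → end 1, rejected
w3: Trace: 0 -p-> 3 -q-> 2 -q-> 2 -q-> 2 -r-> 2 -q-> 2  → end 2, accepted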